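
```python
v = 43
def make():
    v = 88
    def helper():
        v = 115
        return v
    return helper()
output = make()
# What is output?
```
115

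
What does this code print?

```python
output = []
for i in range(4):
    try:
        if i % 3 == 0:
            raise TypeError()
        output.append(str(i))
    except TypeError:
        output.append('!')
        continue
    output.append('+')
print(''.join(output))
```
!1+2+!

continue in except skips rest of loop body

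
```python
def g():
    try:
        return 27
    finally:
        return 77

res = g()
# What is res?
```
77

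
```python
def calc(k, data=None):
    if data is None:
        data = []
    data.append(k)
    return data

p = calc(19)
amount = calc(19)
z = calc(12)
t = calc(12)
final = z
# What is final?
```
[12]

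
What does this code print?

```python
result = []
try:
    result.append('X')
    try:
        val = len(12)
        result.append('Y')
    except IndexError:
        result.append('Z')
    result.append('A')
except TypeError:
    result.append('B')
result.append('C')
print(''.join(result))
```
XBC

Inner handler doesn't match, propagates to outer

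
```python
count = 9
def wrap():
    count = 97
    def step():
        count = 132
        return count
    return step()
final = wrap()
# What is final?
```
132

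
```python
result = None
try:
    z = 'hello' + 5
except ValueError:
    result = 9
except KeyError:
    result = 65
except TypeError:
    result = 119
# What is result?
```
119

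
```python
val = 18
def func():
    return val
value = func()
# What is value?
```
18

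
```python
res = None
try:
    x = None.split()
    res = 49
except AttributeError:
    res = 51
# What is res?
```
51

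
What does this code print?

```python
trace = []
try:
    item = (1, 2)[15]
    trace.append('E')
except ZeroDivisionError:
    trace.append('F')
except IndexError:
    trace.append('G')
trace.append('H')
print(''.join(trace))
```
GH

IndexError is caught by its specific handler, not ZeroDivisionError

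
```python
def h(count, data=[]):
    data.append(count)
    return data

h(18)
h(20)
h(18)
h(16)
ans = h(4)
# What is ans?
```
[18, 20, 18, 16, 4]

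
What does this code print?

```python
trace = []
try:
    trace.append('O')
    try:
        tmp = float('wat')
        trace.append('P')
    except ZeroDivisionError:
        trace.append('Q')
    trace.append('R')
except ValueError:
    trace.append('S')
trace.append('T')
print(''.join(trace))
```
OST

Inner handler doesn't match, propagates to outer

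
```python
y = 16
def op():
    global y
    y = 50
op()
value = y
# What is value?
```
50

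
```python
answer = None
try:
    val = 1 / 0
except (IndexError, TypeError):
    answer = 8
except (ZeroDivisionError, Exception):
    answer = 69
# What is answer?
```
69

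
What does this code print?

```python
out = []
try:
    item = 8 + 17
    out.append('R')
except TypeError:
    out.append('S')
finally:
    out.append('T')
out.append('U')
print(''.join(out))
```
RTU

finally runs after normal execution too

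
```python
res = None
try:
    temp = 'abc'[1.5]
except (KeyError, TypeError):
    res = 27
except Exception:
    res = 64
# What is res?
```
27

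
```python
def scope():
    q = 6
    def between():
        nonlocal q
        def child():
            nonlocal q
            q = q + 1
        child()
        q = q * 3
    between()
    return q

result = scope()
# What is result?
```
21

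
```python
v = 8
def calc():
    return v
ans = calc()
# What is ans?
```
8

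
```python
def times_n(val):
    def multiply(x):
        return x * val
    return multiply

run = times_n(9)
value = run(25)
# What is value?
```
225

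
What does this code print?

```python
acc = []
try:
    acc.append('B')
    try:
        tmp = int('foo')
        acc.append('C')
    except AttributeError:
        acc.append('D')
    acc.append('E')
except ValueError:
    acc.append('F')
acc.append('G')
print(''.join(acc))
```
BFG

Inner handler doesn't match, propagates to outer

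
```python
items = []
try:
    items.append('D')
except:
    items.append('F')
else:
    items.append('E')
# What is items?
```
['D', 'E']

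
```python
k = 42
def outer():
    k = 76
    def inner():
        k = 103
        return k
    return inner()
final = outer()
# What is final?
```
103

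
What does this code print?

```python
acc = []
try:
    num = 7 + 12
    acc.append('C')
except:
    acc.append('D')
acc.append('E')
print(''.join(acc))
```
CE

No exception, try block completes normally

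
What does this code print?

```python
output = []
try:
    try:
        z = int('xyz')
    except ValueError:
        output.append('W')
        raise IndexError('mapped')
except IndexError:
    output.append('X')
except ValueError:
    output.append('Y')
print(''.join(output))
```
WX

New IndexError raised, caught by outer IndexError handler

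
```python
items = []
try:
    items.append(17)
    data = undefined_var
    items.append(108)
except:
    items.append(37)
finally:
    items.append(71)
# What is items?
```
[17, 37, 71]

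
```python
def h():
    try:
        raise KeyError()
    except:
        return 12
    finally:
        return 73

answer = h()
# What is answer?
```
73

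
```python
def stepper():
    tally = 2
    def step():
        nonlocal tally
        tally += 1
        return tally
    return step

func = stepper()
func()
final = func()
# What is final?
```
4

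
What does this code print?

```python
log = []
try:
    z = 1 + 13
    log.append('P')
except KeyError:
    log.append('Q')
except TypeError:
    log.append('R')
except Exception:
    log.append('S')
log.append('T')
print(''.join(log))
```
PT

No exception, try block completes normally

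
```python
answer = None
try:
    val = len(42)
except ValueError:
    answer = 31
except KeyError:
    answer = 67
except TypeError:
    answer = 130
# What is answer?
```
130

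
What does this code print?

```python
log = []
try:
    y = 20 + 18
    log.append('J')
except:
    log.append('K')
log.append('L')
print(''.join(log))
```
JL

No exception, try block completes normally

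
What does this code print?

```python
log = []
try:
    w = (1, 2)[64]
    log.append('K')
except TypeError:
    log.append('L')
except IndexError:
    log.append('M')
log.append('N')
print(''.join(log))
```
MN

IndexError is caught by its specific handler, not TypeError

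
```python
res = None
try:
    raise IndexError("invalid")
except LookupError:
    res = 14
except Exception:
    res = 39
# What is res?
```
14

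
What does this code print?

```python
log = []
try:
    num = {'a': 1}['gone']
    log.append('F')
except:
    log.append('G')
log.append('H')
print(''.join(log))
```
GH

Exception raised in try, caught by bare except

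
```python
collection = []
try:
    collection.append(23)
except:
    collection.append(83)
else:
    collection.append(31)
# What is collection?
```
[23, 31]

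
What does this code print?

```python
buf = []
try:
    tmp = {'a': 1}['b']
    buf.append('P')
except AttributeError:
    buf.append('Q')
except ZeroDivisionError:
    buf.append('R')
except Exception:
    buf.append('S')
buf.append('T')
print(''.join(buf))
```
ST

KeyError not specifically caught, falls to Exception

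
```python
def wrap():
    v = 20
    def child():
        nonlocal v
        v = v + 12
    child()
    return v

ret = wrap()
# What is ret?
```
32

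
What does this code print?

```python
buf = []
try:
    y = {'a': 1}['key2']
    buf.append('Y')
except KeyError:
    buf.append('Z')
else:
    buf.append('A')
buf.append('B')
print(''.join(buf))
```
ZB

else block skipped when exception is caught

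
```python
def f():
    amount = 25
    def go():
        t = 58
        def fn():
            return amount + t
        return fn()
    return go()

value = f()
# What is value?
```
83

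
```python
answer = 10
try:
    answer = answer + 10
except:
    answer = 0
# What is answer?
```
20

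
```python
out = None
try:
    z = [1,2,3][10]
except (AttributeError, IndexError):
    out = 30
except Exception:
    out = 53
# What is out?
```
30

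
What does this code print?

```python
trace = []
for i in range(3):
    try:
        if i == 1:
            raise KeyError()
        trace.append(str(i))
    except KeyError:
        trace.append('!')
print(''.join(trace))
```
0!2

Exception on i=1 caught, loop continues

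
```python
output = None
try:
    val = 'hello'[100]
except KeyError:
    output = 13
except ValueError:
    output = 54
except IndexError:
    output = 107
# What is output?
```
107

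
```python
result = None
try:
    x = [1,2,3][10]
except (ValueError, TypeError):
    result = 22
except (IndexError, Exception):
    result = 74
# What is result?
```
74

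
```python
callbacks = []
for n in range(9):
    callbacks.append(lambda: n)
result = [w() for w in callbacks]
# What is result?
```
[8, 8, 8, 8, 8, 8, 8, 8, 8]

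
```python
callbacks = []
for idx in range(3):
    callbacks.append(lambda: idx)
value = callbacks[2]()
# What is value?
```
2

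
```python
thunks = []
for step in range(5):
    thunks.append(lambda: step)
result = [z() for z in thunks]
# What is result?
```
[4, 4, 4, 4, 4]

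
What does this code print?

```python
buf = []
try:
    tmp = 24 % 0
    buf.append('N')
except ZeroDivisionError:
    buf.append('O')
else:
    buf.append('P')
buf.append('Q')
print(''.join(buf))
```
OQ

else block skipped when exception is caught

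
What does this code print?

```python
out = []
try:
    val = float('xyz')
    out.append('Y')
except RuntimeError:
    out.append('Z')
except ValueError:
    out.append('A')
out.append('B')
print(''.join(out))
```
AB

ValueError is caught by its specific handler, not RuntimeError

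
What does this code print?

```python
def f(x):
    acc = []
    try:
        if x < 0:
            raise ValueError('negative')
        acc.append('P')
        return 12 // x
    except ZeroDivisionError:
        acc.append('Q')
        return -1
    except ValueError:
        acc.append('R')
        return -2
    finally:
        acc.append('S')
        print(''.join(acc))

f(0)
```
PQS

x=0 causes ZeroDivisionError, caught, finally prints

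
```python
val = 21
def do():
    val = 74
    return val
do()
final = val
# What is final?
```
21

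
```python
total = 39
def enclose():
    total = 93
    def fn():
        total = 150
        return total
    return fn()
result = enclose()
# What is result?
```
150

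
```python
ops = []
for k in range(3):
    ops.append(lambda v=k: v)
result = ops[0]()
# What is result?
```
0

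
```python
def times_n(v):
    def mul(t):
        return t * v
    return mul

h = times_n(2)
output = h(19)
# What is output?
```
38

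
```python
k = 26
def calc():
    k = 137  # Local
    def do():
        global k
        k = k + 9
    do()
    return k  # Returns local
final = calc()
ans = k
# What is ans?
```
35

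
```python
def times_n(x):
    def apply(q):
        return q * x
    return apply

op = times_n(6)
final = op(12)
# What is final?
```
72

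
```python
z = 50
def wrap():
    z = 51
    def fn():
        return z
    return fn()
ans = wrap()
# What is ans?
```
51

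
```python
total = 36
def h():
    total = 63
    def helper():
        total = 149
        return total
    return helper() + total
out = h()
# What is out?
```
212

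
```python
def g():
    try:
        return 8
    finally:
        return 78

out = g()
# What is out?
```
78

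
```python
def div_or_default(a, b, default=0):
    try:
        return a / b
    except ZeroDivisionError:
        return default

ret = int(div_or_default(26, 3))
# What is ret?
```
8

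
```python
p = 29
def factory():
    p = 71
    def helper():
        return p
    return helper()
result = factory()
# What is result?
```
71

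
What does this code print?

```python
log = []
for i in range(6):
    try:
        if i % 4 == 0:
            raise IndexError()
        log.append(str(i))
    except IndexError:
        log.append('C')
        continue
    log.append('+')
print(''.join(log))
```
C1+2+3+C5+

continue in except skips rest of loop body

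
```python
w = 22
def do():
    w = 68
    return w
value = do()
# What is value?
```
68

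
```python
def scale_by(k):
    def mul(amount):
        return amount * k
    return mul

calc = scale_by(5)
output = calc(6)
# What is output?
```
30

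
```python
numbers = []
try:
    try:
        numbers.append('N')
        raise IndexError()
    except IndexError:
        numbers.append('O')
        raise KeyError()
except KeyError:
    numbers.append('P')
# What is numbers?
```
['N', 'O', 'P']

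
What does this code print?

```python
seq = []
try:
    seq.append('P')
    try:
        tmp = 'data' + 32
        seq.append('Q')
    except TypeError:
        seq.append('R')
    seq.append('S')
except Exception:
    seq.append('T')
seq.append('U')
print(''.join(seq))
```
PRSU

Inner exception caught by inner handler, outer continues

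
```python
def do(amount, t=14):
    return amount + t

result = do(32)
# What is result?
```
46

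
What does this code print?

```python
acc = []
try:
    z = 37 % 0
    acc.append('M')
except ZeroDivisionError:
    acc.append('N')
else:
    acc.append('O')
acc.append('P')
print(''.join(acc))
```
NP

else block skipped when exception is caught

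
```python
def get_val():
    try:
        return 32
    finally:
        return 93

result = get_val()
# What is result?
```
93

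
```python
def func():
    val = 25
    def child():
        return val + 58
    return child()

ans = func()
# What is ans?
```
83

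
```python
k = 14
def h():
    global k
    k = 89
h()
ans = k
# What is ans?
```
89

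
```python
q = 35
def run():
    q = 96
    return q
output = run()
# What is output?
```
96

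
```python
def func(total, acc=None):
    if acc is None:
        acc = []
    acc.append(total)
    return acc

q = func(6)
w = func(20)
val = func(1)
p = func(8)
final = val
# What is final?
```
[1]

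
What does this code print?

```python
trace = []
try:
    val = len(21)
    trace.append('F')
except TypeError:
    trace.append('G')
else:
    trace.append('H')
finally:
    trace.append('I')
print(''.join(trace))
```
GI

Exception: except runs, else skipped, finally runs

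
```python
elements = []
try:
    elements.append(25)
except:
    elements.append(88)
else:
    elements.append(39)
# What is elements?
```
[25, 39]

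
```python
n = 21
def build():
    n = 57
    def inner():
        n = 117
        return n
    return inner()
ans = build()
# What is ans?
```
117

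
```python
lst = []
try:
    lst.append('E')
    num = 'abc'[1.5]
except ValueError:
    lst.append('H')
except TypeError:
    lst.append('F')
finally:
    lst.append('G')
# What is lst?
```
['E', 'F', 'G']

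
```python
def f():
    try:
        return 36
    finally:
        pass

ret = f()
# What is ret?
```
36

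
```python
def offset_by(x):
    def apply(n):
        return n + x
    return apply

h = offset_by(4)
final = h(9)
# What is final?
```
13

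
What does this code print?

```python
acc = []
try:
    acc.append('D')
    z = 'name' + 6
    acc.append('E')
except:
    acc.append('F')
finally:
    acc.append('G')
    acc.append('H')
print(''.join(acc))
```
DFGH

Code before exception runs, then except, then all of finally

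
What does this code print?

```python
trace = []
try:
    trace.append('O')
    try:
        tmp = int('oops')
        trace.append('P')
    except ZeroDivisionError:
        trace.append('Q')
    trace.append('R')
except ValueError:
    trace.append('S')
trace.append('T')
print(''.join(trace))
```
OST

Inner handler doesn't match, propagates to outer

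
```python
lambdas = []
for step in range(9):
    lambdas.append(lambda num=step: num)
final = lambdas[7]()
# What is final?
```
7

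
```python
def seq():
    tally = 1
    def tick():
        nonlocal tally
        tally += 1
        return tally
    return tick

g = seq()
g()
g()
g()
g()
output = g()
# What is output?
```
6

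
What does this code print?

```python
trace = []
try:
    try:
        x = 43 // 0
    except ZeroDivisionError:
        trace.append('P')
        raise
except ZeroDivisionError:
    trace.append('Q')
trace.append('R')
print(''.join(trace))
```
PQR

raise without argument re-raises current exception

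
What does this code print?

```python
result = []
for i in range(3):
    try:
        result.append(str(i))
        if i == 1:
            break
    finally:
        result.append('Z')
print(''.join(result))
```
0Z1Z

finally runs even when breaking out of loop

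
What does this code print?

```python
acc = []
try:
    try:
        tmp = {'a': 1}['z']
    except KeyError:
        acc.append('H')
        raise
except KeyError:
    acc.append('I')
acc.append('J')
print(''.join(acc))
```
HIJ

raise without argument re-raises current exception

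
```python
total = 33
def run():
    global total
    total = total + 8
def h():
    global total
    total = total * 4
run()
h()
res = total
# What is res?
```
164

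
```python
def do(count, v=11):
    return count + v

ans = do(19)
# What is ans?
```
30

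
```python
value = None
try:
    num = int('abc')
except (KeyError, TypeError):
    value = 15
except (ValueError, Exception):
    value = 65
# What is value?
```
65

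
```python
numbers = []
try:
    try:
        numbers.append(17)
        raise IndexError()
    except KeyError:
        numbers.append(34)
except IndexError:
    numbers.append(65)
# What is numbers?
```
[17, 65]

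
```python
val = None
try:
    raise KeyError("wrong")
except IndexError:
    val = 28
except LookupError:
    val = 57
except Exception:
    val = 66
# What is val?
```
57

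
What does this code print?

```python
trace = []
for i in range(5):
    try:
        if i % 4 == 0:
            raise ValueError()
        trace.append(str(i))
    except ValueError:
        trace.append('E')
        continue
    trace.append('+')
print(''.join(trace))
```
E1+2+3+E

continue in except skips rest of loop body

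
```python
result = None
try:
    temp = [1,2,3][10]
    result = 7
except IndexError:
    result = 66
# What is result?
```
66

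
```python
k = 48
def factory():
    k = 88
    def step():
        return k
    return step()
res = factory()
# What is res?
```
88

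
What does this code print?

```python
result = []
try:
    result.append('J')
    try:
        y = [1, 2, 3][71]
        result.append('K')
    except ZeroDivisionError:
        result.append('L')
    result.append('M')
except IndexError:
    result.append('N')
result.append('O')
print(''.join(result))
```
JNO

Inner handler doesn't match, propagates to outer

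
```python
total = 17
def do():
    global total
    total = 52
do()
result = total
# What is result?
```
52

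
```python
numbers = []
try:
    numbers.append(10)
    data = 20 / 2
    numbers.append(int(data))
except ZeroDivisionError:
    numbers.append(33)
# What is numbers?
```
[10, 10]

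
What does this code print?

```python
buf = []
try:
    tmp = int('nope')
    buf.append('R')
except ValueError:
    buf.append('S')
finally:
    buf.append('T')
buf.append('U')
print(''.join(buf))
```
STU

finally always runs, even after exception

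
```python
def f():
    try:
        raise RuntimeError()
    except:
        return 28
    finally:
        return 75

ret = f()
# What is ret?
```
75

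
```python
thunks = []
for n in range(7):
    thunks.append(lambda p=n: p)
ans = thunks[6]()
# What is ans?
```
6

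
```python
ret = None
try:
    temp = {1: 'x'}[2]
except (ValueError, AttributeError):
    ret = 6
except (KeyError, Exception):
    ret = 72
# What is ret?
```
72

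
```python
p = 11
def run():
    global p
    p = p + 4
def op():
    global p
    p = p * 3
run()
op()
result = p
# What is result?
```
45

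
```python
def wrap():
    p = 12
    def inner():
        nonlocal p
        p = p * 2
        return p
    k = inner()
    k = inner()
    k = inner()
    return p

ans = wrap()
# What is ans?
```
96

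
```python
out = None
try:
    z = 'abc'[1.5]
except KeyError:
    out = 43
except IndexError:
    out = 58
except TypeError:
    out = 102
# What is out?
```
102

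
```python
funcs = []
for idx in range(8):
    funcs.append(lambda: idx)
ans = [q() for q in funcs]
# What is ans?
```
[7, 7, 7, 7, 7, 7, 7, 7]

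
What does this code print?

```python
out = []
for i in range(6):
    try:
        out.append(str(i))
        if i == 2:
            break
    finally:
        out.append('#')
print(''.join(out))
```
0#1#2#

finally runs even when breaking out of loop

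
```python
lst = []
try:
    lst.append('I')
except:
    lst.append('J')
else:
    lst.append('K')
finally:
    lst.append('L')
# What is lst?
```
['I', 'K', 'L']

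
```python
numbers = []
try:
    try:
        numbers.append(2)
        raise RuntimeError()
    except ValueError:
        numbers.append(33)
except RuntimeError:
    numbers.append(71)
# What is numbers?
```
[2, 71]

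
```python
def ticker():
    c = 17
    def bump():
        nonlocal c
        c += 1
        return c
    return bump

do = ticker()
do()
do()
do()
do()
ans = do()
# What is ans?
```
22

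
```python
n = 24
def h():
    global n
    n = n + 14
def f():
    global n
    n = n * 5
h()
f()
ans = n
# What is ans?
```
190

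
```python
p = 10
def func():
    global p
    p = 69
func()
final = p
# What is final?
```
69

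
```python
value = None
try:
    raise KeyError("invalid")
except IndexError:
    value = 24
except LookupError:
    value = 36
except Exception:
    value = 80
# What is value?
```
36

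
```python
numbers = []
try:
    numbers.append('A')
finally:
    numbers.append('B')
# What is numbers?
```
['A', 'B']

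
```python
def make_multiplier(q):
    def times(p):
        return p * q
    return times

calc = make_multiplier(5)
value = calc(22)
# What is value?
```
110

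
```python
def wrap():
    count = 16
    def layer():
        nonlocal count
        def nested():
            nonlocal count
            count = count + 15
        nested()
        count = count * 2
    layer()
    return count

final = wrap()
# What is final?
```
62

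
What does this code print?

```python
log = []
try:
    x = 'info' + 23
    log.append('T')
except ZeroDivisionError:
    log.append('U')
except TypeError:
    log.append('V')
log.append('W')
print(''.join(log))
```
VW

TypeError is caught by its specific handler, not ZeroDivisionError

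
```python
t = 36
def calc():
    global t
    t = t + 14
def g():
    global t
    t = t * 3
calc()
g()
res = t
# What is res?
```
150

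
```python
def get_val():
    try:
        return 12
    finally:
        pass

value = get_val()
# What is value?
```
12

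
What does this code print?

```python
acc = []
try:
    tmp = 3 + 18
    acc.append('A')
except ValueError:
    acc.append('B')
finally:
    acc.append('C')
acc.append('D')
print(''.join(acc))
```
ACD

finally runs after normal execution too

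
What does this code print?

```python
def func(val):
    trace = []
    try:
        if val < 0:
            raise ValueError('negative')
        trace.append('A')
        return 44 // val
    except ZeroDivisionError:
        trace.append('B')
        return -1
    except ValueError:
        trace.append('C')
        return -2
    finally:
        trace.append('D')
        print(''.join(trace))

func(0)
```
ABD

val=0 causes ZeroDivisionError, caught, finally prints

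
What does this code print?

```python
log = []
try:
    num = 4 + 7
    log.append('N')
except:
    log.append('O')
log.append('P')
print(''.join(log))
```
NP

No exception, try block completes normally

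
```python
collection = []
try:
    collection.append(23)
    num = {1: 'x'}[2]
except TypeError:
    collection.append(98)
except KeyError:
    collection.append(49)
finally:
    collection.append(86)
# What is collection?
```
[23, 49, 86]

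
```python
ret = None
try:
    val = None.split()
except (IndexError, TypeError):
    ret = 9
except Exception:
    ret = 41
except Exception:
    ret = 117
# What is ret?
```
41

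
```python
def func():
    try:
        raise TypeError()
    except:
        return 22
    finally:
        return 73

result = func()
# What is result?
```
73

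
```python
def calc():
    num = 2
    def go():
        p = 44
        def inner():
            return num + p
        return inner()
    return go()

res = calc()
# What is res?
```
46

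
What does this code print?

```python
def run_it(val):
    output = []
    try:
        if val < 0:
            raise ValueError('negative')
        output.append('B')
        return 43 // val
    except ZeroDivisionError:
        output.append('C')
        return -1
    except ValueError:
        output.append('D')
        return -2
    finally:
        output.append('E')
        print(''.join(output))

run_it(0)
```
BCE

val=0 causes ZeroDivisionError, caught, finally prints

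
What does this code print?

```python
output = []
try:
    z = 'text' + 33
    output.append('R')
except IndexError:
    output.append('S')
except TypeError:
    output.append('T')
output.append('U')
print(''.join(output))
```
TU

TypeError is caught by its specific handler, not IndexError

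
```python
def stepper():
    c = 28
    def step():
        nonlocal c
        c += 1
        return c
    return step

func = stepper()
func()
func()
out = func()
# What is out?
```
31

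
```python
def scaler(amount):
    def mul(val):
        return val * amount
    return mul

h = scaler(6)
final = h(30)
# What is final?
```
180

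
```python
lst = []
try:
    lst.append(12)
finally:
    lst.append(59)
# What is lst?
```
[12, 59]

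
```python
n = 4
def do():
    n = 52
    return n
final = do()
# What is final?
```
52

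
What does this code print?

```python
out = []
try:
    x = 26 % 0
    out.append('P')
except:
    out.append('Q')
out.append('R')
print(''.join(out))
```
QR

Exception raised in try, caught by bare except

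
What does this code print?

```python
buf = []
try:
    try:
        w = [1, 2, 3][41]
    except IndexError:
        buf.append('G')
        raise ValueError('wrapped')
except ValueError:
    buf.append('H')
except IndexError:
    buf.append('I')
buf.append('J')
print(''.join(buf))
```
GHJ

ValueError raised and caught, original IndexError not re-raised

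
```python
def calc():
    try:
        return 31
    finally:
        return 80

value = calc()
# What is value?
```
80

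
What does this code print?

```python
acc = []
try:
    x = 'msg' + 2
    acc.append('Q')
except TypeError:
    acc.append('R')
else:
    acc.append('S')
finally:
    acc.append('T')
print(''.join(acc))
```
RT

Exception: except runs, else skipped, finally runs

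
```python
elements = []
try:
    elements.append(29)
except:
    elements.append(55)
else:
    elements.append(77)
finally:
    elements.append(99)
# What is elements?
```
[29, 77, 99]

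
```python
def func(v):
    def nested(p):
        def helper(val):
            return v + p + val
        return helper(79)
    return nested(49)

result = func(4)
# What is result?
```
132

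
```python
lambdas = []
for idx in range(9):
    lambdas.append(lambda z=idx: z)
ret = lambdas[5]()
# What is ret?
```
5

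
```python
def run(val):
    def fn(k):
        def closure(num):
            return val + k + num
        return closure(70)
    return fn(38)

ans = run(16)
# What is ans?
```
124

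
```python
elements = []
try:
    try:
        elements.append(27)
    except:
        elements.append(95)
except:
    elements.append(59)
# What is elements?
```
[27]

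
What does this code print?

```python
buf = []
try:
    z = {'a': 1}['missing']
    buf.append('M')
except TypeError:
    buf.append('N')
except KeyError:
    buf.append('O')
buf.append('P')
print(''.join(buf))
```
OP

KeyError is caught by its specific handler, not TypeError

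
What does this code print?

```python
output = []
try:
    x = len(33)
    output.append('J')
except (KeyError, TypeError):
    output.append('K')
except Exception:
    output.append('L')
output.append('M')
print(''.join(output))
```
KM

TypeError matches tuple containing it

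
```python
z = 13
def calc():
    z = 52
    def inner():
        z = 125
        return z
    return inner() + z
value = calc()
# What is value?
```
177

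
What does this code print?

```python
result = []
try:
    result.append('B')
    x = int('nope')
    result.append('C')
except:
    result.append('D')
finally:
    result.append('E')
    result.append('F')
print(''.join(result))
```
BDEF

Code before exception runs, then except, then all of finally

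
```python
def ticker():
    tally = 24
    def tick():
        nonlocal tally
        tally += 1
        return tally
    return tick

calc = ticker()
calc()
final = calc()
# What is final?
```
26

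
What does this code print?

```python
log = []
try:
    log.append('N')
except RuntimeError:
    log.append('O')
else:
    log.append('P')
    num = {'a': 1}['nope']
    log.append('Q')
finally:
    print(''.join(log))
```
NP

Try succeeds, else appends 'P', KeyError in else is uncaught, finally prints before exception propagates ('Q' never appended)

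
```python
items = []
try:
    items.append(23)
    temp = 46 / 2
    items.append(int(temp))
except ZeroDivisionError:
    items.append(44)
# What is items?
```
[23, 23]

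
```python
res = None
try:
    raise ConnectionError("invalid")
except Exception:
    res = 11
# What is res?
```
11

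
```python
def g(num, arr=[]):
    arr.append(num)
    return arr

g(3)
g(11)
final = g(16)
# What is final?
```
[3, 11, 16]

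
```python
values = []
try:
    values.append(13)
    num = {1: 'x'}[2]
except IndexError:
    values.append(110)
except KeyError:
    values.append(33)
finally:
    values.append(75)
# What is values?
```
[13, 33, 75]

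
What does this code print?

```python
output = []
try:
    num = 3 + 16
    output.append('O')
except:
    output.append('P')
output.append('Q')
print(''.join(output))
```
OQ

No exception, try block completes normally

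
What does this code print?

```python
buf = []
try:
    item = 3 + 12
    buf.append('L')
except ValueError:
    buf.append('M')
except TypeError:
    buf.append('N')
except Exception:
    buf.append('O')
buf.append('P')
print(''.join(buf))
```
LP

No exception, try block completes normally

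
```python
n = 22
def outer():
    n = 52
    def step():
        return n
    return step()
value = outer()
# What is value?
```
52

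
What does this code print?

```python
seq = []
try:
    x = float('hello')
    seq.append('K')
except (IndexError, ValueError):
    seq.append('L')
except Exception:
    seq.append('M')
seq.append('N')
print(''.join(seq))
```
LN

ValueError matches tuple containing it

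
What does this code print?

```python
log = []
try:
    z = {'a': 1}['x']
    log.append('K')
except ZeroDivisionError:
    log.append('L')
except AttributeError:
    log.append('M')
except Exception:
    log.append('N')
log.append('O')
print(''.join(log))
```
NO

KeyError not specifically caught, falls to Exception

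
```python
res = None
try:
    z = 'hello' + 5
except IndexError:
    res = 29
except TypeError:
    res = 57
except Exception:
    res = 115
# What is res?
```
57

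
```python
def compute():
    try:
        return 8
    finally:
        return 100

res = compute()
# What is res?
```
100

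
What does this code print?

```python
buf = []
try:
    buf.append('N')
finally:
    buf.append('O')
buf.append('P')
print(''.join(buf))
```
NOP

try/finally without except, no exception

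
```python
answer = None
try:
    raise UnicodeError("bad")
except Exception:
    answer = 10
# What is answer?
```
10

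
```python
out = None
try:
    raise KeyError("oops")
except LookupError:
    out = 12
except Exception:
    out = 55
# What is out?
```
12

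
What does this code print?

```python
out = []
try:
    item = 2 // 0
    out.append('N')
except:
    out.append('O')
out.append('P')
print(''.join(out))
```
OP

Exception raised in try, caught by bare except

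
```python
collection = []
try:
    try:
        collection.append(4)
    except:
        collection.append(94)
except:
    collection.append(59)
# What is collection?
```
[4]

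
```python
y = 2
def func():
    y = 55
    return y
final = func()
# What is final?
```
55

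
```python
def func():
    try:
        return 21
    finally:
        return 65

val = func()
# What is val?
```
65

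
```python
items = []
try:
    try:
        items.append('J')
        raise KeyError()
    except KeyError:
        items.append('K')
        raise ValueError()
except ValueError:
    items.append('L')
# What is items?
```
['J', 'K', 'L']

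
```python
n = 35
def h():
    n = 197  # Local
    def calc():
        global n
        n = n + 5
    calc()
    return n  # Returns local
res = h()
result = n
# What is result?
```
40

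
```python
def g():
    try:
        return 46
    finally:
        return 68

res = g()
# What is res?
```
68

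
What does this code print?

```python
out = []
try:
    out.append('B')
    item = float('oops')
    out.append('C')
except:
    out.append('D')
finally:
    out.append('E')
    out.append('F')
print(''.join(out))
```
BDEF

Code before exception runs, then except, then all of finally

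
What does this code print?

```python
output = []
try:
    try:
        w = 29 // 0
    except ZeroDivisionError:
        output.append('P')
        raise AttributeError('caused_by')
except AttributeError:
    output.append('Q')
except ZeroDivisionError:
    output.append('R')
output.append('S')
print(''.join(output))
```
PQS

AttributeError raised and caught, original ZeroDivisionError not re-raised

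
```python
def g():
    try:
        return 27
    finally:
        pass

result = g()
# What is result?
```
27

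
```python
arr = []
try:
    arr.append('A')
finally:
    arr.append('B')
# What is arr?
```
['A', 'B']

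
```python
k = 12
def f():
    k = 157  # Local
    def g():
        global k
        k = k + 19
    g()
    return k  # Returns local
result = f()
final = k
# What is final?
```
31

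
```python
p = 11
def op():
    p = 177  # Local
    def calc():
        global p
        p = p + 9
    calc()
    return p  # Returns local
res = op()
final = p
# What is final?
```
20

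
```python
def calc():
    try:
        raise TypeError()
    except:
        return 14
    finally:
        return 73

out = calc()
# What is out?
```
73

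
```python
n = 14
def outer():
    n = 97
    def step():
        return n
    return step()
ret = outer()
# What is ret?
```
97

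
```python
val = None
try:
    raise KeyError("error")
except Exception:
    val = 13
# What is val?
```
13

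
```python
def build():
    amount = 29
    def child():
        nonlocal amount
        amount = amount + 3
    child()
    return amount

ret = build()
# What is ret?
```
32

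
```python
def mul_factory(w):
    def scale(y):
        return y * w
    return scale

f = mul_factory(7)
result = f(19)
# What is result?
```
133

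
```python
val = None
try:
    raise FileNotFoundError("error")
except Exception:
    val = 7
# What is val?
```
7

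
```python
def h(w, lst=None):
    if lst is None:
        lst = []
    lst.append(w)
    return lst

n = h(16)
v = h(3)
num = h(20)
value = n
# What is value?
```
[16]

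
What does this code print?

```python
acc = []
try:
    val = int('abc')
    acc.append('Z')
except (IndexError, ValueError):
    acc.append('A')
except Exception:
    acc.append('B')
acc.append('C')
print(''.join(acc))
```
AC

ValueError matches tuple containing it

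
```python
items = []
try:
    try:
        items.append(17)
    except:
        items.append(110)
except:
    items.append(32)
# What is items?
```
[17]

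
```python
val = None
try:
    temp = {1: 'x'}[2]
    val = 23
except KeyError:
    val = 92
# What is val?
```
92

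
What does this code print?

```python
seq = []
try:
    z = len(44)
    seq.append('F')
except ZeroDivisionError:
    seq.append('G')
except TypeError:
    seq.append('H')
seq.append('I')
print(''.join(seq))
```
HI

TypeError is caught by its specific handler, not ZeroDivisionError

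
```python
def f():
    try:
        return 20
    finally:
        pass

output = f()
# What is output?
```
20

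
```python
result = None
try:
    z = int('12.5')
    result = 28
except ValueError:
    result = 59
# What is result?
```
59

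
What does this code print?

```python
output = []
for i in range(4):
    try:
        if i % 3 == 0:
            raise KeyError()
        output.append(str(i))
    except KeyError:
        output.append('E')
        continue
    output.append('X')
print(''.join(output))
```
E1X2XE

continue in except skips rest of loop body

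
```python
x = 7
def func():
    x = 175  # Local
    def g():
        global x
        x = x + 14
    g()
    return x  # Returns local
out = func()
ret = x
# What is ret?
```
21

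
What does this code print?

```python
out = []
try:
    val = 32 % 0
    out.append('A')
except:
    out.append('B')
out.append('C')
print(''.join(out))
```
BC

Exception raised in try, caught by bare except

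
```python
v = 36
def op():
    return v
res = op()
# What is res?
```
36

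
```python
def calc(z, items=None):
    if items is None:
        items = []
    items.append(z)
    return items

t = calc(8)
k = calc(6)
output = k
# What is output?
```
[6]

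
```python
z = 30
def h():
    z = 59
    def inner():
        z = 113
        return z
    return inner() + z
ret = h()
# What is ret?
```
172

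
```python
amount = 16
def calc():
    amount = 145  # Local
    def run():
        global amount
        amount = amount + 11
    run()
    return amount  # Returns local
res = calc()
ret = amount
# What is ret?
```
27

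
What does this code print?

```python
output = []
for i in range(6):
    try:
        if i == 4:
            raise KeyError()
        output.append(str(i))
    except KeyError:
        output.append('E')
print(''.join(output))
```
0123E5

Exception on i=4 caught, loop continues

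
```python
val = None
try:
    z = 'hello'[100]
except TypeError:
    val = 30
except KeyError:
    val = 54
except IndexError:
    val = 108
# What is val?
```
108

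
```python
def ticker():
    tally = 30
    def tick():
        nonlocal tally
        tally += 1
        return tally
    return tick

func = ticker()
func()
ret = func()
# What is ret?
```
32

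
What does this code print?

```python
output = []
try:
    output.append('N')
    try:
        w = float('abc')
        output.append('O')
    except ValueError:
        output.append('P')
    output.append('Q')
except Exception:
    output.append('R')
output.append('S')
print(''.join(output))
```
NPQS

Inner exception caught by inner handler, outer continues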